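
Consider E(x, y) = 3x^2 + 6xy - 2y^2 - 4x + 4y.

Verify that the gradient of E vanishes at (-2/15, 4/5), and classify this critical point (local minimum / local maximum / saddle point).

∇E = (6x + 6y - 4, 6x - 4y + 4); substituting (-2/15, 4/5) gives ∇E = (0, 0), so (-2/15, 4/5) is indeed a critical point.
The Hessian of E is constant: H = [[6, 6], [6, -4]].
det(H) = 6·(-4) − 6² = -60.
Since det(H) < 0, H is indefinite and the critical point is a saddle point.

saddle point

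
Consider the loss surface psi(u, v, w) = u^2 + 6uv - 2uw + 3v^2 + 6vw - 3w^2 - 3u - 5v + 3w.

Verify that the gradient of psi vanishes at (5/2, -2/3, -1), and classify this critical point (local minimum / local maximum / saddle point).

saddle point

∇psi = (2u + 6v - 2w - 3, 6u + 6v + 6w - 5, -2u + 6v - 6w + 3); substituting (5/2, -2/3, -1) gives ∇psi = (0, 0, 0), so (5/2, -2/3, -1) is indeed a critical point.
The Hessian is constant: H = [[2, 6, -2], [6, 6, 6], [-2, 6, -6]].
Leading principal minors: Δ₁ = 2, Δ₂ = -24, Δ₃ = -96.
The minors fit neither the all-positive nor the alternating-sign pattern, so H is indefinite: a saddle point.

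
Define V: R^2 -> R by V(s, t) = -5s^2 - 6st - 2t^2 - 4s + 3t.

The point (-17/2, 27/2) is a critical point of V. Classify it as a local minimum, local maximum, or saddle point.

The Hessian of V is constant: H = [[-10, -6], [-6, -4]].
det(H) = (-10)·(-4) − (-6)² = 4.
det(H) > 0 and tr(H) = -14 < 0, so H is negative definite and the point is a local maximum.

local maximum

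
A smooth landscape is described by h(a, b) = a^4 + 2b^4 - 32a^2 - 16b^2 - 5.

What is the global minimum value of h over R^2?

-293

h(a,b) separates as P(a) + Q(b) − 5, so its minimum is min P + min Q − 5.
P'(a) = 4a(a - 4)(a + 4) vanishes at a ∈ {-4, 0, 4}; Q'(b) = 8b(b - 2)(b + 2) vanishes at b ∈ {-2, 0, 2}.
Local minima of P (where P''>0): P(-4)=-256, P(4)=-256. Local minima of Q: Q(-2)=-32, Q(2)=-32.
So the global minimum of h is P(-4) + Q(-2) − 5 = -256 − 32 − 5 = -293, attained at (-4, -2).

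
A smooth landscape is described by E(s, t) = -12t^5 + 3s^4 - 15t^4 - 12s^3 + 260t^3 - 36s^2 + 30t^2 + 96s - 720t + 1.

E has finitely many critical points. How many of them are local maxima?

E separates as a function of s plus a function of t, so ∇E=0 decouples.
∂E/∂s = 12(s - 4)(s - 1)(s + 2) = 0 at s ∈ {-2, 1, 4}; ∂E/∂t = -60(t - 3)(t - 1)(t + 1)(t + 4) = 0 at t ∈ {-4, -1, 1, 3}.
The Hessian is diagonal: diag(E_ss, E_tt). Second derivatives: E_ss(-2)=216, E_ss(1)=-108, E_ss(4)=216; E_tt(-4)=6300, E_tt(-1)=-1440, E_tt(1)=1200, E_tt(3)=-3360.
Local maxima occur where both diagonal entries negative: (1, -1), (1, 3). Count: 2.

2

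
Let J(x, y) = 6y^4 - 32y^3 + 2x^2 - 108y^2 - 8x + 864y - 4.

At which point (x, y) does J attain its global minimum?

J(x,y) separates as P(x) + Q(y) − 4, so its minimum is min P + min Q − 4.
P'(x) = 4x - 8 vanishes at x ∈ {2}; Q'(y) = 24(y - 4)(y - 3)(y + 3) vanishes at y ∈ {-3, 3, 4}.
Local minima of P (where P''>0): P(2)=-8. Local minima of Q: Q(-3)=-2214, Q(4)=1216.
So the global minimum of J is P(2) + Q(-3) − 4 = -8 − 2214 − 4 = -2226, attained at (2, -3).

(2, -3)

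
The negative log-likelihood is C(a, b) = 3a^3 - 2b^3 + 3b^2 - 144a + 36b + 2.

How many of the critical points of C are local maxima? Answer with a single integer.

C separates as a function of a plus a function of b, so ∇C=0 decouples.
∂C/∂a = 9(a - 4)(a + 4) = 0 at a ∈ {-4, 4}; ∂C/∂b = -6(b - 3)(b + 2) = 0 at b ∈ {-2, 3}.
The Hessian is diagonal: diag(C_aa, C_bb). Second derivatives: C_aa(-4)=-72, C_aa(4)=72; C_bb(-2)=30, C_bb(3)=-30.
Local maxima occur where both diagonal entries negative: (-4, 3). Count: 1.

1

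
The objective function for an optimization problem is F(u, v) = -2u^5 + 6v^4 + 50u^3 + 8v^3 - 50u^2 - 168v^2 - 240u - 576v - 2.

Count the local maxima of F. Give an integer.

F separates as a function of u plus a function of v, so ∇F=0 decouples.
∂F/∂u = -10(u - 3)(u - 2)(u + 1)(u + 4) = 0 at u ∈ {-4, -1, 2, 3}; ∂F/∂v = 24(v - 4)(v + 2)(v + 3) = 0 at v ∈ {-3, -2, 4}.
The Hessian is diagonal: diag(F_uu, F_vv). Second derivatives: F_uu(-4)=1260, F_uu(-1)=-360, F_uu(2)=180, F_uu(3)=-280; F_vv(-3)=168, F_vv(-2)=-144, F_vv(4)=1008.
Local maxima occur where both diagonal entries negative: (-1, -2), (3, -2). Count: 2.

2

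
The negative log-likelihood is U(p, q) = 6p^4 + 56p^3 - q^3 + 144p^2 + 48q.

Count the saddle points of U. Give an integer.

3

U separates as a function of p plus a function of q, so ∇U=0 decouples.
∂U/∂p = 24p(p + 3)(p + 4) = 0 at p ∈ {-4, -3, 0}; ∂U/∂q = -3(q - 4)(q + 4) = 0 at q ∈ {-4, 4}.
The Hessian is diagonal: diag(U_pp, U_qq). Second derivatives: U_pp(-4)=96, U_pp(-3)=-72, U_pp(0)=288; U_qq(-4)=24, U_qq(4)=-24.
Saddle points occur where the two diagonal entries have opposite signs: (-4, 4), (-3, -4), (0, 4). Count: 3.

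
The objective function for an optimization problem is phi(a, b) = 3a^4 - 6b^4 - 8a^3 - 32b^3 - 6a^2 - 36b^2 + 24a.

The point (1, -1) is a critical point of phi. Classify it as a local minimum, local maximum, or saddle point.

The mixed partial ∂²phi/∂a∂b is 0, so the Hessian at any point is diag(phi_aa, phi_bb) = diag(12(3a^2 - 4a - 1), -24(3b^2 + 8b + 3)).
At (1, -1): H = diag(-24, 48).
The eigenvalues have opposite signs, so H is indefinite: a saddle point.

saddle point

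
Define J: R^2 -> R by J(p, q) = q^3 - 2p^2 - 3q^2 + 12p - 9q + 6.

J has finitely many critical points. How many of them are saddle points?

J separates as a function of p plus a function of q, so ∇J=0 decouples.
∂J/∂p = -4(p - 3) = 0 at p ∈ {3}; ∂J/∂q = 3(q - 3)(q + 1) = 0 at q ∈ {-1, 3}.
The Hessian is diagonal: diag(J_pp, J_qq). Second derivatives: J_pp(3)=-4; J_qq(-1)=-12, J_qq(3)=12.
Saddle points occur where the two diagonal entries have opposite signs: (3, 3). Count: 1.

1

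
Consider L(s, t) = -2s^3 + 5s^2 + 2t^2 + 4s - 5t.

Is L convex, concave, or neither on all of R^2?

The term -2s^3 is cubic, so the Hessian is not constant.
∂²L/∂s² = -12s + 10, which takes both signs as s varies (negative for sufficiently large s). A diagonal entry of the Hessian changing sign means the Hessian is neither positive- nor negative-semidefinite on all of R^2.

neither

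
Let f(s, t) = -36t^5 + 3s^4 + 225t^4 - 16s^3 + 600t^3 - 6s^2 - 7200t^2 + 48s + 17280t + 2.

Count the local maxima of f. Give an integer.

f separates as a function of s plus a function of t, so ∇f=0 decouples.
∂f/∂s = 12(s - 4)(s - 1)(s + 1) = 0 at s ∈ {-1, 1, 4}; ∂f/∂t = -180(t - 4)(t - 3)(t - 2)(t + 4) = 0 at t ∈ {-4, 2, 3, 4}.
The Hessian is diagonal: diag(f_ss, f_tt). Second derivatives: f_ss(-1)=120, f_ss(1)=-72, f_ss(4)=180; f_tt(-4)=60480, f_tt(2)=-2160, f_tt(3)=1260, f_tt(4)=-2880.
Local maxima occur where both diagonal entries negative: (1, 2), (1, 4). Count: 2.

2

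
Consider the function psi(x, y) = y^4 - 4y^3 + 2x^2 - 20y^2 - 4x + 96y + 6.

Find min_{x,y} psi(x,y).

psi(x,y) separates as P(x) + Q(y) + 6, so its minimum is min P + min Q + 6.
P'(x) = 4x - 4 vanishes at x ∈ {1}; Q'(y) = 4(y - 4)(y - 2)(y + 3) vanishes at y ∈ {-3, 2, 4}.
Local minima of P (where P''>0): P(1)=-2. Local minima of Q: Q(-3)=-279, Q(4)=64.
So the global minimum of psi is P(1) + Q(-3) + 6 = -2 − 279 + 6 = -275, attained at (1, -3).

-275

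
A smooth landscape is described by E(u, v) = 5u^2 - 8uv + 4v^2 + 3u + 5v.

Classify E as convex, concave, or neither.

convex

E is quadratic, so its Hessian is the constant matrix H = [[10, -8], [-8, 8]].
det(H) = 16, tr(H) = 18.
det(H) > 0 and tr(H) > 0, so H is positive definite everywhere: convex.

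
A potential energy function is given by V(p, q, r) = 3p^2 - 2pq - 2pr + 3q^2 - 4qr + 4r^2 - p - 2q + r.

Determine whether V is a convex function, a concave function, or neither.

V is quadratic, so its Hessian is the constant matrix H = [[6, -2, -2], [-2, 6, -4], [-2, -4, 8]].
Leading principal minors: 6, 32, 104.
All positive ⇒ H ≻ 0 ⇒ convex.

convex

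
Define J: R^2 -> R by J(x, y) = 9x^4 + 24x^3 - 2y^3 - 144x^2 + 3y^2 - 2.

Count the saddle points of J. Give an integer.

3

J separates as a function of x plus a function of y, so ∇J=0 decouples.
∂J/∂x = 36x(x - 2)(x + 4) = 0 at x ∈ {-4, 0, 2}; ∂J/∂y = -6y(y - 1) = 0 at y ∈ {0, 1}.
The Hessian is diagonal: diag(J_xx, J_yy). Second derivatives: J_xx(-4)=864, J_xx(0)=-288, J_xx(2)=432; J_yy(0)=6, J_yy(1)=-6.
Saddle points occur where the two diagonal entries have opposite signs: (-4, 1), (0, 0), (2, 1). Count: 3.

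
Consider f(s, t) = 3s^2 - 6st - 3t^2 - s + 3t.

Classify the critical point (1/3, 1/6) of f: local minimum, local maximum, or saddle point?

saddle point

The Hessian of f is constant: H = [[6, -6], [-6, -6]].
det(H) = 6·(-6) − (-6)² = -72.
Since det(H) < 0, H is indefinite and the critical point is a saddle point.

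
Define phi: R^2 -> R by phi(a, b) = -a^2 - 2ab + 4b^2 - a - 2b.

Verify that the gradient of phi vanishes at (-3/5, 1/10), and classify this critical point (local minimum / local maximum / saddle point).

∇phi = (-2a - 2b - 1, -2a + 8b - 2); substituting (-3/5, 1/10) gives ∇phi = (0, 0), so (-3/5, 1/10) is indeed a critical point.
The Hessian of phi is constant: H = [[-2, -2], [-2, 8]].
det(H) = (-2)·8 − (-2)² = -20.
Since det(H) < 0, H is indefinite and the critical point is a saddle point.

saddle point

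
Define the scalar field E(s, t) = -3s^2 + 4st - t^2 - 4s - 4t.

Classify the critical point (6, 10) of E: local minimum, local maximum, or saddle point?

saddle point

The Hessian of E is constant: H = [[-6, 4], [4, -2]].
det(H) = (-6)·(-2) − 4² = -4.
Since det(H) < 0, H is indefinite and the critical point is a saddle point.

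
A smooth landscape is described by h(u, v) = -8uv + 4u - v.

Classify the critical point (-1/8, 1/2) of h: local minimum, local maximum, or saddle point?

The Hessian of h is constant: H = [[0, -8], [-8, 0]].
det(H) = 0·0 − (-8)² = -64.
Since det(H) < 0, H is indefinite and the critical point is a saddle point.

saddle point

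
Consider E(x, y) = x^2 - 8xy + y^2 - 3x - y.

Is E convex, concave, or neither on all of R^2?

E is quadratic, so its Hessian is the constant matrix H = [[2, -8], [-8, 2]].
det(H) = -60, tr(H) = 4.
det(H) < 0, so H is indefinite: neither convex nor concave.

neither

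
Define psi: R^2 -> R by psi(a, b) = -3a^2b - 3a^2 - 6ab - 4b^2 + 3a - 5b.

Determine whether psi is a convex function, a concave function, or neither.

neither

The term -3a^2b is cubic, so the Hessian is not constant.
∂²psi/∂a² = -6b - 6, which takes both signs as b varies (negative for sufficiently large b). A diagonal entry of the Hessian changing sign means the Hessian is neither positive- nor negative-semidefinite on all of R^2.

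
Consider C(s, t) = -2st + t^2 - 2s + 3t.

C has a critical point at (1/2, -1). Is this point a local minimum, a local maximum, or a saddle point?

saddle point

The Hessian of C is constant: H = [[0, -2], [-2, 2]].
det(H) = 0·2 − (-2)² = -4.
Since det(H) < 0, H is indefinite and the critical point is a saddle point.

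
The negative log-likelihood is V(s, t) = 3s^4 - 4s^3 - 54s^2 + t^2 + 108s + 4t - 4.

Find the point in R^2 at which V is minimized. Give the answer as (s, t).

V(s,t) separates as P(s) + Q(t) − 4, so its minimum is min P + min Q − 4.
P'(s) = 12(s - 3)(s - 1)(s + 3) vanishes at s ∈ {-3, 1, 3}; Q'(t) = 2(t + 2) vanishes at t ∈ {-2}.
Local minima of P (where P''>0): P(-3)=-459, P(3)=-27. Local minima of Q: Q(-2)=-4.
So the global minimum of V is P(-3) + Q(-2) − 4 = -459 − 4 − 4 = -467, attained at (-3, -2).

(-3, -2)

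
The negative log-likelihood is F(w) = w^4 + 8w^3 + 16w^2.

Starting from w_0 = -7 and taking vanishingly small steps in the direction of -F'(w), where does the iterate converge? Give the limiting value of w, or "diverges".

F'(w) = 4w(w + 2)(w + 4), so F'(-7) = -420.
Gradient descent moves in the -F' direction, i.e. w is increasing.
The nearest critical point in that direction is w = -4, where F'' = 32 > 0 (a local minimum). The iterate converges there.

-4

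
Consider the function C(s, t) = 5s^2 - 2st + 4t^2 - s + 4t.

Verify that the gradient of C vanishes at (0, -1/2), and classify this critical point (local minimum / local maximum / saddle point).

∇C = (10s - 2t - 1, -2s + 8t + 4); substituting (0, -1/2) gives ∇C = (0, 0), so (0, -1/2) is indeed a critical point.
The Hessian of C is constant: H = [[10, -2], [-2, 8]].
det(H) = 10·8 − (-2)² = 76.
det(H) > 0 and tr(H) = 18 > 0, so H is positive definite and the point is a local minimum.

local minimum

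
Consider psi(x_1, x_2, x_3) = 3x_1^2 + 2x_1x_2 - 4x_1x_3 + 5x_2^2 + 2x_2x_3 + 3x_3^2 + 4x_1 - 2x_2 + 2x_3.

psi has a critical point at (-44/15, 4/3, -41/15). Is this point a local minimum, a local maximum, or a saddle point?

The Hessian is constant: H = [[6, 2, -4], [2, 10, 2], [-4, 2, 6]].
Leading principal minors: Δ₁ = 6, Δ₂ = 56, Δ₃ = 120.
All leading minors are positive, so H is positive definite: a local minimum.

local minimum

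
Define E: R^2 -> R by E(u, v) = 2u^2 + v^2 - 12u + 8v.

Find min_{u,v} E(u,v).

E(u,v) separates as P(u) + Q(v), so its minimum is min P + min Q.
P'(u) = 4u - 12 vanishes at u ∈ {3}; Q'(v) = 2v + 8 vanishes at v ∈ {-4}.
Local minima of P (where P''>0): P(3)=-18. Local minima of Q: Q(-4)=-16.
So the global minimum of E is P(3) + Q(-4) = -18 − 16 = -34, attained at (3, -4).

-34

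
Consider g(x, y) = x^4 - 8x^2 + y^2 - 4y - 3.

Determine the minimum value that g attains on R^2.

g(x,y) separates as P(x) + Q(y) − 3, so its minimum is min P + min Q − 3.
P'(x) = 4x(x - 2)(x + 2) vanishes at x ∈ {-2, 0, 2}; Q'(y) = 2y - 4 vanishes at y ∈ {2}.
Local minima of P (where P''>0): P(-2)=-16, P(2)=-16. Local minima of Q: Q(2)=-4.
So the global minimum of g is P(-2) + Q(2) − 3 = -16 − 4 − 3 = -23, attained at (-2, 2).

-23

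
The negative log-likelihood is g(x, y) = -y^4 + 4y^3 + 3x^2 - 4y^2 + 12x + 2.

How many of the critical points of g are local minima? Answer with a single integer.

1

g separates as a function of x plus a function of y, so ∇g=0 decouples.
∂g/∂x = 6(x + 2) = 0 at x ∈ {-2}; ∂g/∂y = -4y(y - 2)(y - 1) = 0 at y ∈ {0, 1, 2}.
The Hessian is diagonal: diag(g_xx, g_yy). Second derivatives: g_xx(-2)=6; g_yy(0)=-8, g_yy(1)=4, g_yy(2)=-8.
Local minima occur where both diagonal entries positive: (-2, 1). Count: 1.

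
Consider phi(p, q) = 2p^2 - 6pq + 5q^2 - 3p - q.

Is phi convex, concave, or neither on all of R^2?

phi is quadratic, so its Hessian is the constant matrix H = [[4, -6], [-6, 10]].
det(H) = 4, tr(H) = 14.
det(H) > 0 and tr(H) > 0, so H is positive definite everywhere: convex.

convex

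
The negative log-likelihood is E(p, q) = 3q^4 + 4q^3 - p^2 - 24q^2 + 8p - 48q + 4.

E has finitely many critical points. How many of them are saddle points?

2

E separates as a function of p plus a function of q, so ∇E=0 decouples.
∂E/∂p = -2(p - 4) = 0 at p ∈ {4}; ∂E/∂q = 12(q - 2)(q + 1)(q + 2) = 0 at q ∈ {-2, -1, 2}.
The Hessian is diagonal: diag(E_pp, E_qq). Second derivatives: E_pp(4)=-2; E_qq(-2)=48, E_qq(-1)=-36, E_qq(2)=144.
Saddle points occur where the two diagonal entries have opposite signs: (4, -2), (4, 2). Count: 2.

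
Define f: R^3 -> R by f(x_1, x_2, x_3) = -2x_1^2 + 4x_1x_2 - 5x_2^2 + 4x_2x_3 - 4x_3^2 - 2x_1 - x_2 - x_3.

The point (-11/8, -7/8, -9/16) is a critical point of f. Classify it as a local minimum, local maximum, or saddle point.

local maximum

The Hessian is constant: H = [[-4, 4, 0], [4, -10, 4], [0, 4, -8]].
Leading principal minors: Δ₁ = -4, Δ₂ = 24, Δ₃ = -128.
The minors alternate sign starting negative (−, +, −), so H is negative definite: a local maximum.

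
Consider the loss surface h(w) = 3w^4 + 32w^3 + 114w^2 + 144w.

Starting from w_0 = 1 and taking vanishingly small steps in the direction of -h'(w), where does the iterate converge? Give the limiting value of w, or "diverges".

h'(w) = 12(w + 1)(w + 3)(w + 4), so h'(1) = 480.
Gradient descent moves in the -h' direction, i.e. w is decreasing.
The nearest critical point in that direction is w = -1, where h'' = 72 > 0 (a local minimum). The iterate converges there.

-1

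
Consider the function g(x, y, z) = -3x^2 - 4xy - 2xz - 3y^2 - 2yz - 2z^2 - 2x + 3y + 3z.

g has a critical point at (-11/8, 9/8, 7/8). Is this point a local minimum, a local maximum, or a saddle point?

The Hessian is constant: H = [[-6, -4, -2], [-4, -6, -2], [-2, -2, -4]].
Leading principal minors: Δ₁ = -6, Δ₂ = 20, Δ₃ = -64.
The minors alternate sign starting negative (−, +, −), so H is negative definite: a local maximum.

local maximum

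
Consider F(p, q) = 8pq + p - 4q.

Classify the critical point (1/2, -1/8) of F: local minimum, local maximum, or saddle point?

The Hessian of F is constant: H = [[0, 8], [8, 0]].
det(H) = 0·0 − 8² = -64.
Since det(H) < 0, H is indefinite and the critical point is a saddle point.

saddle point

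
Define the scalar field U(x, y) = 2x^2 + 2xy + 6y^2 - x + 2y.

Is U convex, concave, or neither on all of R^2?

convex

U is quadratic, so its Hessian is the constant matrix H = [[4, 2], [2, 12]].
det(H) = 44, tr(H) = 16.
det(H) > 0 and tr(H) > 0, so H is positive definite everywhere: convex.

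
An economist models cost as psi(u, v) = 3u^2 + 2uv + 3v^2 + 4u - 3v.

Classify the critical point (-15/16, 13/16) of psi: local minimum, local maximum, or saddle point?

The Hessian of psi is constant: H = [[6, 2], [2, 6]].
det(H) = 6·6 − 2² = 32.
det(H) > 0 and tr(H) = 12 > 0, so H is positive definite and the point is a local minimum.

local minimum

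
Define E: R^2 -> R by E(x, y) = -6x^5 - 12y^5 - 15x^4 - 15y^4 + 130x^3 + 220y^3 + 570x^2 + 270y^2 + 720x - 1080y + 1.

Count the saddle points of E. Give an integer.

E separates as a function of x plus a function of y, so ∇E=0 decouples.
∂E/∂x = -30(x - 4)(x + 1)(x + 2)(x + 3) = 0 at x ∈ {-3, -2, -1, 4}; ∂E/∂y = -60(y - 3)(y - 1)(y + 2)(y + 3) = 0 at y ∈ {-3, -2, 1, 3}.
The Hessian is diagonal: diag(E_xx, E_yy). Second derivatives: E_xx(-3)=420, E_xx(-2)=-180, E_xx(-1)=300, E_xx(4)=-6300; E_yy(-3)=1440, E_yy(-2)=-900, E_yy(1)=1440, E_yy(3)=-3600.
Saddle points occur where the two diagonal entries have opposite signs: (-3, -2), (-3, 3), (-2, -3), (-2, 1), (-1, -2), (-1, 3), (4, -3), (4, 1). Count: 8.

8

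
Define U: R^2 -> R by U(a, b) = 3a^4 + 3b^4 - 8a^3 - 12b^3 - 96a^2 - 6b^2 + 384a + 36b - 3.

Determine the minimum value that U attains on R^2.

-1822

U(a,b) separates as P(a) + Q(b) − 3, so its minimum is min P + min Q − 3.
P'(a) = 12(a - 4)(a - 2)(a + 4) vanishes at a ∈ {-4, 2, 4}; Q'(b) = 12(b - 3)(b - 1)(b + 1) vanishes at b ∈ {-1, 1, 3}.
Local minima of P (where P''>0): P(-4)=-1792, P(4)=256. Local minima of Q: Q(-1)=-27, Q(3)=-27.
So the global minimum of U is P(-4) + Q(-1) − 3 = -1792 − 27 − 3 = -1822, attained at (-4, -1).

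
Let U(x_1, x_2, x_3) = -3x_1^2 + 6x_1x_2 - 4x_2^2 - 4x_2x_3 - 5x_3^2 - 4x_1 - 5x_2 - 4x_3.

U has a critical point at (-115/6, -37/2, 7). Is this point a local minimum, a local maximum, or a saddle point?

local maximum

The Hessian is constant: H = [[-6, 6, 0], [6, -8, -4], [0, -4, -10]].
Leading principal minors: Δ₁ = -6, Δ₂ = 12, Δ₃ = -24.
The minors alternate sign starting negative (−, +, −), so H is negative definite: a local maximum.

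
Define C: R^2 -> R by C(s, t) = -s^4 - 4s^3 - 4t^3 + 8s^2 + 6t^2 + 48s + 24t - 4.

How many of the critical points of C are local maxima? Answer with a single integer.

2

C separates as a function of s plus a function of t, so ∇C=0 decouples.
∂C/∂s = -4(s - 2)(s + 2)(s + 3) = 0 at s ∈ {-3, -2, 2}; ∂C/∂t = -12(t - 2)(t + 1) = 0 at t ∈ {-1, 2}.
The Hessian is diagonal: diag(C_ss, C_tt). Second derivatives: C_ss(-3)=-20, C_ss(-2)=16, C_ss(2)=-80; C_tt(-1)=36, C_tt(2)=-36.
Local maxima occur where both diagonal entries negative: (-3, 2), (2, 2). Count: 2.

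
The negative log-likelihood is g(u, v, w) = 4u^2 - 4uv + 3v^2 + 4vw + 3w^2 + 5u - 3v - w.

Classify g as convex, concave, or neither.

g is quadratic, so its Hessian is the constant matrix H = [[8, -4, 0], [-4, 6, 4], [0, 4, 6]].
Leading principal minors: 8, 32, 64.
All positive ⇒ H ≻ 0 ⇒ convex.

convex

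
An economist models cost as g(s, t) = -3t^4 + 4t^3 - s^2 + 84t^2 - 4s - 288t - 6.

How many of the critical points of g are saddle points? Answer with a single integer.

g separates as a function of s plus a function of t, so ∇g=0 decouples.
∂g/∂s = -2(s + 2) = 0 at s ∈ {-2}; ∂g/∂t = -12(t - 3)(t - 2)(t + 4) = 0 at t ∈ {-4, 2, 3}.
The Hessian is diagonal: diag(g_ss, g_tt). Second derivatives: g_ss(-2)=-2; g_tt(-4)=-504, g_tt(2)=72, g_tt(3)=-84.
Saddle points occur where the two diagonal entries have opposite signs: (-2, 2). Count: 1.

1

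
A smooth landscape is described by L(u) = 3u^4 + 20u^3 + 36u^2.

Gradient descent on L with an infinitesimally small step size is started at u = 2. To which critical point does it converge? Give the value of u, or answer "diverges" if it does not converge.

L'(u) = 12u(u + 2)(u + 3), so L'(2) = 480.
Gradient descent moves in the -L' direction, i.e. u is decreasing.
The nearest critical point in that direction is u = 0, where L'' = 72 > 0 (a local minimum). The iterate converges there.

0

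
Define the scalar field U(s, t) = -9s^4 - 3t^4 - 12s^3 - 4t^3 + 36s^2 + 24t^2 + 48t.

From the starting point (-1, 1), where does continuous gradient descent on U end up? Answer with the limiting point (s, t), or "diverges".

U is separable, so gradient descent decouples: s follows -∂U/∂s, t follows -∂U/∂t.
∂U/∂s = -36s(s - 1)(s + 2); at s=-1 this is -72, so s increases.
∂U/∂t = -12(t - 2)(t + 1)(t + 2); at t=1 this is 72, so t decreases.
s converges to its nearest critical value 0 (a local min of the s-part); t converges to -1. The iterate converges to (0, -1).

(0, -1)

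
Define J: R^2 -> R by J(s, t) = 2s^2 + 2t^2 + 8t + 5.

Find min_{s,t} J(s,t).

J(s,t) separates as P(s) + Q(t) + 5, so its minimum is min P + min Q + 5.
P'(s) = 4s vanishes at s ∈ {0}; Q'(t) = 4(t + 2) vanishes at t ∈ {-2}.
Local minima of P (where P''>0): P(0)=0. Local minima of Q: Q(-2)=-8.
So the global minimum of J is P(0) + Q(-2) + 5 = 0 − 8 + 5 = -3, attained at (0, -2).

-3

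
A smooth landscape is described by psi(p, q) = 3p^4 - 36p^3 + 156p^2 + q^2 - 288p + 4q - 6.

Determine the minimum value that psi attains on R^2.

psi(p,q) separates as A(p) + B(q) − 6, so its minimum is min A + min B − 6.
A'(p) = 12(p - 4)(p - 3)(p - 2) vanishes at p ∈ {2, 3, 4}; B'(q) = 2q + 4 vanishes at q ∈ {-2}.
Local minima of A (where A''>0): A(2)=-192, A(4)=-192. Local minima of B: B(-2)=-4.
So the global minimum of psi is A(2) + B(-2) − 6 = -192 − 4 − 6 = -202, attained at (2, -2).

-202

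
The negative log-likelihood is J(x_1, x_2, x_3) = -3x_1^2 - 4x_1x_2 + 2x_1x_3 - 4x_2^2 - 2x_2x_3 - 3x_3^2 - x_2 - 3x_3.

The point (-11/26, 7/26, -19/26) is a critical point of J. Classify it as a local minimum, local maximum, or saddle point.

The Hessian is constant: H = [[-6, -4, 2], [-4, -8, -2], [2, -2, -6]].
Leading principal minors: Δ₁ = -6, Δ₂ = 32, Δ₃ = -104.
The minors alternate sign starting negative (−, +, −), so H is negative definite: a local maximum.

local maximum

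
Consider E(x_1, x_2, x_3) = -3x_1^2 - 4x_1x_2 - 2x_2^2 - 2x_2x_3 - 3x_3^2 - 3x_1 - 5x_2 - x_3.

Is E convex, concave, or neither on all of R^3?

concave

E is quadratic, so its Hessian is the constant matrix H = [[-6, -4, 0], [-4, -4, -2], [0, -2, -6]].
Leading principal minors: -6, 8, -24.
Signs alternate −, +, − ⇒ H ≺ 0 ⇒ concave.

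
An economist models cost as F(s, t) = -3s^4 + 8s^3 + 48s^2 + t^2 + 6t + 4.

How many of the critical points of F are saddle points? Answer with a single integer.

2

F separates as a function of s plus a function of t, so ∇F=0 decouples.
∂F/∂s = -12s(s - 4)(s + 2) = 0 at s ∈ {-2, 0, 4}; ∂F/∂t = 2(t + 3) = 0 at t ∈ {-3}.
The Hessian is diagonal: diag(F_ss, F_tt). Second derivatives: F_ss(-2)=-144, F_ss(0)=96, F_ss(4)=-288; F_tt(-3)=2.
Saddle points occur where the two diagonal entries have opposite signs: (-2, -3), (4, -3). Count: 2.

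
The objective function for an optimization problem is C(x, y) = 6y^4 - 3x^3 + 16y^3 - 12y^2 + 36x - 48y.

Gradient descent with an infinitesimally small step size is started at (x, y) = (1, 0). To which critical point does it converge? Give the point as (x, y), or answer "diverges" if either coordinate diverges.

(-2, 1)

C is separable, so gradient descent decouples: x follows -∂C/∂x, y follows -∂C/∂y.
∂C/∂x = -9(x - 2)(x + 2); at x=1 this is 27, so x decreases.
∂C/∂y = 24(y - 1)(y + 1)(y + 2); at y=0 this is -48, so y increases.
x converges to its nearest critical value -2 (a local min of the x-part); y converges to 1. The iterate converges to (-2, 1).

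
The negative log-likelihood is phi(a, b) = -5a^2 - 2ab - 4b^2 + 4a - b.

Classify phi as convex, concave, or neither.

phi is quadratic, so its Hessian is the constant matrix H = [[-10, -2], [-2, -8]].
det(H) = 76, tr(H) = -18.
det(H) > 0 and tr(H) < 0, so H is negative definite everywhere: concave.

concave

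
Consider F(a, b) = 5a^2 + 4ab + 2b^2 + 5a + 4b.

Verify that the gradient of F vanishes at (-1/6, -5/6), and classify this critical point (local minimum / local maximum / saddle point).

local minimum

∇F = (10a + 4b + 5, 4a + 4b + 4); substituting (-1/6, -5/6) gives ∇F = (0, 0), so (-1/6, -5/6) is indeed a critical point.
The Hessian of F is constant: H = [[10, 4], [4, 4]].
det(H) = 10·4 − 4² = 24.
det(H) > 0 and tr(H) = 14 > 0, so H is positive definite and the point is a local minimum.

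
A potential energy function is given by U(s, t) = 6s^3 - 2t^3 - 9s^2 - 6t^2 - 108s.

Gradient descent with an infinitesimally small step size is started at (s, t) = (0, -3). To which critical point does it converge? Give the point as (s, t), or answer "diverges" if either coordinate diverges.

(3, -2)

U is separable, so gradient descent decouples: s follows -∂U/∂s, t follows -∂U/∂t.
∂U/∂s = 18(s - 3)(s + 2); at s=0 this is -108, so s increases.
∂U/∂t = -6t(t + 2); at t=-3 this is -18, so t increases.
s converges to its nearest critical value 3 (a local min of the s-part); t converges to -2. The iterate converges to (3, -2).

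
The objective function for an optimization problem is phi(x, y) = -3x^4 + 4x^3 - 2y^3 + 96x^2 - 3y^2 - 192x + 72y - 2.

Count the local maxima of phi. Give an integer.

phi separates as a function of x plus a function of y, so ∇phi=0 decouples.
∂phi/∂x = -12(x - 4)(x - 1)(x + 4) = 0 at x ∈ {-4, 1, 4}; ∂phi/∂y = -6(y - 3)(y + 4) = 0 at y ∈ {-4, 3}.
The Hessian is diagonal: diag(phi_xx, phi_yy). Second derivatives: phi_xx(-4)=-480, phi_xx(1)=180, phi_xx(4)=-288; phi_yy(-4)=42, phi_yy(3)=-42.
Local maxima occur where both diagonal entries negative: (-4, 3), (4, 3). Count: 2.

2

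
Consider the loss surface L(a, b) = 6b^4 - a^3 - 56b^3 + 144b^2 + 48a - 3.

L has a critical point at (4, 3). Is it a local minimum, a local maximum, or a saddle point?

local maximum

The mixed partial ∂²L/∂a∂b is 0, so the Hessian at any point is diag(L_aa, L_bb) = diag(-6a, 24(3b^2 - 14b + 12)).
At (4, 3): H = diag(-24, -72).
Both eigenvalues are negative, so H is negative definite: a local maximum.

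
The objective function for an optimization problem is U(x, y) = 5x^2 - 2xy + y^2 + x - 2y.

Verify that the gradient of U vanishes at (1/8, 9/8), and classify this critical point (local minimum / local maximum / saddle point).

local minimum

∇U = (10x - 2y + 1, -2x + 2y - 2); substituting (1/8, 9/8) gives ∇U = (0, 0), so (1/8, 9/8) is indeed a critical point.
The Hessian of U is constant: H = [[10, -2], [-2, 2]].
det(H) = 10·2 − (-2)² = 16.
det(H) > 0 and tr(H) = 12 > 0, so H is positive definite and the point is a local minimum.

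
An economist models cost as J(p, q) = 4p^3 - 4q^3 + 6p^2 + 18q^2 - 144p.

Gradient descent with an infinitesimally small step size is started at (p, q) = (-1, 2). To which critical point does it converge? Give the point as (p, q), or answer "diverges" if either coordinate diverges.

(3, 0)

J is separable, so gradient descent decouples: p follows -∂J/∂p, q follows -∂J/∂q.
∂J/∂p = 12(p - 3)(p + 4); at p=-1 this is -144, so p increases.
∂J/∂q = -12q(q - 3); at q=2 this is 24, so q decreases.
p converges to its nearest critical value 3 (a local min of the p-part); q converges to 0. The iterate converges to (3, 0).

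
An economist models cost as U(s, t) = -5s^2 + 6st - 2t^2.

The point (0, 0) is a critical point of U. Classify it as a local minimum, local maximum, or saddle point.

local maximum

The Hessian of U is constant: H = [[-10, 6], [6, -4]].
det(H) = (-10)·(-4) − 6² = 4.
det(H) > 0 and tr(H) = -14 < 0, so H is negative definite and the point is a local maximum.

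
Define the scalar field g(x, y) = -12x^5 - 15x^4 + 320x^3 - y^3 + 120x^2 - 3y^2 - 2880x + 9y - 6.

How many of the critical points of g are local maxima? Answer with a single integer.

2

g separates as a function of x plus a function of y, so ∇g=0 decouples.
∂g/∂x = -60(x - 3)(x - 2)(x + 2)(x + 4) = 0 at x ∈ {-4, -2, 2, 3}; ∂g/∂y = -3(y - 1)(y + 3) = 0 at y ∈ {-3, 1}.
The Hessian is diagonal: diag(g_xx, g_yy). Second derivatives: g_xx(-4)=5040, g_xx(-2)=-2400, g_xx(2)=1440, g_xx(3)=-2100; g_yy(-3)=12, g_yy(1)=-12.
Local maxima occur where both diagonal entries negative: (-2, 1), (3, 1). Count: 2.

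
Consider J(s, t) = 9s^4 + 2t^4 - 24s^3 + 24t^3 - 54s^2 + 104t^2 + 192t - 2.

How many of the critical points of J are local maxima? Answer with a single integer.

1

J separates as a function of s plus a function of t, so ∇J=0 decouples.
∂J/∂s = 36s(s - 3)(s + 1) = 0 at s ∈ {-1, 0, 3}; ∂J/∂t = 8(t + 2)(t + 3)(t + 4) = 0 at t ∈ {-4, -3, -2}.
The Hessian is diagonal: diag(J_ss, J_tt). Second derivatives: J_ss(-1)=144, J_ss(0)=-108, J_ss(3)=432; J_tt(-4)=16, J_tt(-3)=-8, J_tt(-2)=16.
Local maxima occur where both diagonal entries negative: (0, -3). Count: 1.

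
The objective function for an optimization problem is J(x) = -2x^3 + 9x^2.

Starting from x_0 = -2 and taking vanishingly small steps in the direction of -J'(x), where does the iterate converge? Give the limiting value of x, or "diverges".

J'(x) = -6x(x - 3), so J'(-2) = -60.
Gradient descent moves in the -J' direction, i.e. x is increasing.
The nearest critical point in that direction is x = 0, where J'' = 18 > 0 (a local minimum). The iterate converges there.

0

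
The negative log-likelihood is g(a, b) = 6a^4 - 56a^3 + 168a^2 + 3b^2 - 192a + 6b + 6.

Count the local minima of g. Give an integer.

2

g separates as a function of a plus a function of b, so ∇g=0 decouples.
∂g/∂a = 24(a - 4)(a - 2)(a - 1) = 0 at a ∈ {1, 2, 4}; ∂g/∂b = 6(b + 1) = 0 at b ∈ {-1}.
The Hessian is diagonal: diag(g_aa, g_bb). Second derivatives: g_aa(1)=72, g_aa(2)=-48, g_aa(4)=144; g_bb(-1)=6.
Local minima occur where both diagonal entries positive: (1, -1), (4, -1). Count: 2.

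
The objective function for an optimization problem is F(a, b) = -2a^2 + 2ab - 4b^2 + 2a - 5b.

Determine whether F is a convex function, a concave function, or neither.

F is quadratic, so its Hessian is the constant matrix H = [[-4, 2], [2, -8]].
det(H) = 28, tr(H) = -12.
det(H) > 0 and tr(H) < 0, so H is negative definite everywhere: concave.

concave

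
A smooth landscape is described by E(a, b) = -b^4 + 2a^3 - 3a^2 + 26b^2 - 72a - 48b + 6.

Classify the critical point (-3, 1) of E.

saddle point

The mixed partial ∂²E/∂a∂b is 0, so the Hessian at any point is diag(E_aa, E_bb) = diag(6(2a - 1), 4(-3b^2 + 13)).
At (-3, 1): H = diag(-42, 40).
The eigenvalues have opposite signs, so H is indefinite: a saddle point.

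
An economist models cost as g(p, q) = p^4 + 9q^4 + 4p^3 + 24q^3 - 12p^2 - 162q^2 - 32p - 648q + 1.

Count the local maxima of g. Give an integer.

1

g separates as a function of p plus a function of q, so ∇g=0 decouples.
∂g/∂p = 4(p - 2)(p + 1)(p + 4) = 0 at p ∈ {-4, -1, 2}; ∂g/∂q = 36(q - 3)(q + 2)(q + 3) = 0 at q ∈ {-3, -2, 3}.
The Hessian is diagonal: diag(g_pp, g_qq). Second derivatives: g_pp(-4)=72, g_pp(-1)=-36, g_pp(2)=72; g_qq(-3)=216, g_qq(-2)=-180, g_qq(3)=1080.
Local maxima occur where both diagonal entries negative: (-1, -2). Count: 1.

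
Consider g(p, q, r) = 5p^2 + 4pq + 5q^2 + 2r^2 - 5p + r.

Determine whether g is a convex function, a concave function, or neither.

convex

g is quadratic, so its Hessian is the constant matrix H = [[10, 4, 0], [4, 10, 0], [0, 0, 4]].
Leading principal minors: 10, 84, 336.
All positive ⇒ H ≻ 0 ⇒ convex.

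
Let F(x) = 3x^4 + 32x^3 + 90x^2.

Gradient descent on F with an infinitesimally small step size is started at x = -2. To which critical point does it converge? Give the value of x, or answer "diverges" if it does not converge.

0

F'(x) = 12x(x + 3)(x + 5), so F'(-2) = -72.
Gradient descent moves in the -F' direction, i.e. x is increasing.
The nearest critical point in that direction is x = 0, where F'' = 180 > 0 (a local minimum). The iterate converges there.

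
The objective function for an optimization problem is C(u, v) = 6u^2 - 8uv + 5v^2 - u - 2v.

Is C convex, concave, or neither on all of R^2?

C is quadratic, so its Hessian is the constant matrix H = [[12, -8], [-8, 10]].
det(H) = 56, tr(H) = 22.
det(H) > 0 and tr(H) > 0, so H is positive definite everywhere: convex.

convex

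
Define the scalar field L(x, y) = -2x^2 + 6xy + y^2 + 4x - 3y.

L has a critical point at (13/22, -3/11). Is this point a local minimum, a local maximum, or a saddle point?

saddle point

The Hessian of L is constant: H = [[-4, 6], [6, 2]].
det(H) = (-4)·2 − 6² = -44.
Since det(H) < 0, H is indefinite and the critical point is a saddle point.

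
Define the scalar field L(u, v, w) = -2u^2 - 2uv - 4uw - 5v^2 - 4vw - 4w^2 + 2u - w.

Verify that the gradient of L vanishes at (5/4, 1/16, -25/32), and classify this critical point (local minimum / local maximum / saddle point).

∇L = (-4u - 2v - 4w + 2, -2u - 10v - 4w, -4u - 4v - 8w - 1); substituting (5/4, 1/16, -25/32) gives ∇L = (0, 0, 0), so (5/4, 1/16, -25/32) is indeed a critical point.
The Hessian is constant: H = [[-4, -2, -4], [-2, -10, -4], [-4, -4, -8]].
Leading principal minors: Δ₁ = -4, Δ₂ = 36, Δ₃ = -128.
The minors alternate sign starting negative (−, +, −), so H is negative definite: a local maximum.

local maximum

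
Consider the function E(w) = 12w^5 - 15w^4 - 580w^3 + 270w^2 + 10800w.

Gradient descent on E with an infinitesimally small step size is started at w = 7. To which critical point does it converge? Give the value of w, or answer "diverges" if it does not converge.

E'(w) = 60(w - 5)(w - 3)(w + 3)(w + 4), so E'(7) = 52800.
Gradient descent moves in the -E' direction, i.e. w is decreasing.
The nearest critical point in that direction is w = 5, where E'' = 8640 > 0 (a local minimum). The iterate converges there.

5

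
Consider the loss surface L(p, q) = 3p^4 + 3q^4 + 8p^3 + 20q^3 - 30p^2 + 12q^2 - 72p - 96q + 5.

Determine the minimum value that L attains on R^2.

L(p,q) separates as A(p) + B(q) + 5, so its minimum is min A + min B + 5.
A'(p) = 12(p - 2)(p + 1)(p + 3) vanishes at p ∈ {-3, -1, 2}; B'(q) = 12(q - 1)(q + 2)(q + 4) vanishes at q ∈ {-4, -2, 1}.
Local minima of A (where A''>0): A(-3)=-27, A(2)=-152. Local minima of B: B(-4)=64, B(1)=-61.
So the global minimum of L is A(2) + B(1) + 5 = -152 − 61 + 5 = -208, attained at (2, 1).

-208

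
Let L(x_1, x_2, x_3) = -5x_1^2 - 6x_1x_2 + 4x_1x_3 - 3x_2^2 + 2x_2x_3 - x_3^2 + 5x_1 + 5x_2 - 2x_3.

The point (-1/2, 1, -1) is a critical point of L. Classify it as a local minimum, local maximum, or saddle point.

The Hessian is constant: H = [[-10, -6, 4], [-6, -6, 2], [4, 2, -2]].
Leading principal minors: Δ₁ = -10, Δ₂ = 24, Δ₃ = -8.
The minors alternate sign starting negative (−, +, −), so H is negative definite: a local maximum.

local maximum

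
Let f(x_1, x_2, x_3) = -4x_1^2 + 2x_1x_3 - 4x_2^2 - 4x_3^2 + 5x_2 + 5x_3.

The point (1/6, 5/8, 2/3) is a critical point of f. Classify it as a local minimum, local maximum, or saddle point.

local maximum

The Hessian is constant: H = [[-8, 0, 2], [0, -8, 0], [2, 0, -8]].
Leading principal minors: Δ₁ = -8, Δ₂ = 64, Δ₃ = -480.
The minors alternate sign starting negative (−, +, −), so H is negative definite: a local maximum.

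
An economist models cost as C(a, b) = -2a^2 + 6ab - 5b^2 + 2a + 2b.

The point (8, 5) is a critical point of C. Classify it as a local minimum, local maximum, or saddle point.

The Hessian of C is constant: H = [[-4, 6], [6, -10]].
det(H) = (-4)·(-10) − 6² = 4.
det(H) > 0 and tr(H) = -14 < 0, so H is negative definite and the point is a local maximum.

local maximum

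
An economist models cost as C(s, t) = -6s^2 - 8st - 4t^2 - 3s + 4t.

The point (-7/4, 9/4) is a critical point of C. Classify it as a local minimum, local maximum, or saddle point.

local maximum

The Hessian of C is constant: H = [[-12, -8], [-8, -8]].
det(H) = (-12)·(-8) − (-8)² = 32.
det(H) > 0 and tr(H) = -20 < 0, so H is negative definite and the point is a local maximum.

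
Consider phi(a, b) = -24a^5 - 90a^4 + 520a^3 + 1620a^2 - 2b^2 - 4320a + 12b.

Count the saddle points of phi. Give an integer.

phi separates as a function of a plus a function of b, so ∇phi=0 decouples.
∂phi/∂a = -120(a - 3)(a - 1)(a + 3)(a + 4) = 0 at a ∈ {-4, -3, 1, 3}; ∂phi/∂b = -4(b - 3) = 0 at b ∈ {3}.
The Hessian is diagonal: diag(phi_aa, phi_bb). Second derivatives: phi_aa(-4)=4200, phi_aa(-3)=-2880, phi_aa(1)=4800, phi_aa(3)=-10080; phi_bb(3)=-4.
Saddle points occur where the two diagonal entries have opposite signs: (-4, 3), (1, 3). Count: 2.

2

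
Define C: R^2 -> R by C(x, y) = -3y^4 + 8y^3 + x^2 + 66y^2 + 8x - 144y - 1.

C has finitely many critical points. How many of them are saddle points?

2

C separates as a function of x plus a function of y, so ∇C=0 decouples.
∂C/∂x = 2(x + 4) = 0 at x ∈ {-4}; ∂C/∂y = -12(y - 4)(y - 1)(y + 3) = 0 at y ∈ {-3, 1, 4}.
The Hessian is diagonal: diag(C_xx, C_yy). Second derivatives: C_xx(-4)=2; C_yy(-3)=-336, C_yy(1)=144, C_yy(4)=-252.
Saddle points occur where the two diagonal entries have opposite signs: (-4, -3), (-4, 4). Count: 2.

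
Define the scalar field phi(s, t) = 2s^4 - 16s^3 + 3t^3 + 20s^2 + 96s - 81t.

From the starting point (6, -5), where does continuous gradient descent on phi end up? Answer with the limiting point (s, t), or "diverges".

phi is separable, so gradient descent decouples: s follows -∂phi/∂s, t follows -∂phi/∂t.
∂phi/∂s = 8(s - 4)(s - 3)(s + 1); at s=6 this is 336, so s decreases.
∂phi/∂t = 9(t - 3)(t + 3); at t=-5 this is 144, so t decreases.
The t-coordinate has no critical point in that direction and runs off to infinity.

diverges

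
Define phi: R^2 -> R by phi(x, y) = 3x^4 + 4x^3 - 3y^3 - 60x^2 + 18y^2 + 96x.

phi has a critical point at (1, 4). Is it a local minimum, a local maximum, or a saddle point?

local maximum

The mixed partial ∂²phi/∂x∂y is 0, so the Hessian at any point is diag(phi_xx, phi_yy) = diag(12(3x^2 + 2x - 10), 18(-y + 2)).
At (1, 4): H = diag(-60, -36).
Both eigenvalues are negative, so H is negative definite: a local maximum.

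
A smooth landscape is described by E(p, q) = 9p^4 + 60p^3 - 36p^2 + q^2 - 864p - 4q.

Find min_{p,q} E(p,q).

E(p,q) separates as A(p) + B(q), so its minimum is min A + min B.
A'(p) = 36(p - 2)(p + 3)(p + 4) vanishes at p ∈ {-4, -3, 2}; B'(q) = 2q - 4 vanishes at q ∈ {2}.
Local minima of A (where A''>0): A(-4)=1344, A(2)=-1248. Local minima of B: B(2)=-4.
So the global minimum of E is A(2) + B(2) = -1248 − 4 = -1252, attained at (2, 2).

-1252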